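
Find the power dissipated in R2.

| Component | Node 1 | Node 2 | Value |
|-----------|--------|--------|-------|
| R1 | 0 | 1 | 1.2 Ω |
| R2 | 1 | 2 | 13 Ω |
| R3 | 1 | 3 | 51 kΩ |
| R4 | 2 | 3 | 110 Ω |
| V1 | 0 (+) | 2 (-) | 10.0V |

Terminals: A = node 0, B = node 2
Nodal analysis, taking node 2 as the 0 V reference.
Source V1 fixes V_0 = 10 V.
KCL at each unknown node (sum of currents leaving = 0; resistances in Ω):
  Node 1: (V_1 - 10)/1.2 + (V_1 - 0)/13 + (V_1 - V_3)/51000 = 0
  Node 3: (V_3 - V_1)/51000 + (V_3 - 0)/110 = 0
Collecting terms (coefficients in siemens):
  0.9103·V_1 - 0.00001961·V_3 = 8.333
  0.009111·V_3 - 0.00001961·V_1 = 0
Determinant D = (0.9103)(0.009111) - (-0.00001961)(-0.00001961) = 0.008293
V_1 = [(8.333)(0.009111) - (-0.00001961)(0)]/D = 9.155 V
V_3 = [(0.9103)(0) - (8.333)(-0.00001961)]/D = 0.0197 V
I_R2 = (V_1 - V_2)/R2 = (9.155 - 0)/13 = 0.7042 A
P_R2 = I_R2² × R2 = (0.7042)² × 13 = 6.447 W

Final answer: 6.447 W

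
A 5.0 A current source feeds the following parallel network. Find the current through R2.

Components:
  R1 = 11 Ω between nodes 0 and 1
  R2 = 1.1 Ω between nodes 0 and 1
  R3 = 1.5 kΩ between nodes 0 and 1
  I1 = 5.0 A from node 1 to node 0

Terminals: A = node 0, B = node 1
All resistors sit directly between nodes 0 and 1, so they are in parallel and share one voltage V; the full source current 5 A splits among them.
1/R_par = 1/11 + 1/1.1 + 1/1500 = 1.001 S  =>  R_par = 0.9993 Ω
V = I × R_par = 5 × 0.9993 = 4.997 V
I_R2 = V/R2 = 4.997/1.1 = 4.542 A

Final answer: 4.542 A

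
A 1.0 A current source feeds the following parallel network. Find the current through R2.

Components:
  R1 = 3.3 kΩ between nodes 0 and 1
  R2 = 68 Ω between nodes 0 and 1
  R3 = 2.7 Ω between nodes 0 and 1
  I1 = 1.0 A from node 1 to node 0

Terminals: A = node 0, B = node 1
All resistors sit directly between nodes 0 and 1, so they are in parallel and share one voltage V; the full source current 1 A splits among them.
1/R_par = 1/3300 + 1/68 + 1/2.7 = 0.3854 S  =>  R_par = 2.595 Ω
V = I × R_par = 1 × 2.595 = 2.595 V
I_R2 = V/R2 = 2.595/68 = 0.03816 A

Final answer: 0.03816 A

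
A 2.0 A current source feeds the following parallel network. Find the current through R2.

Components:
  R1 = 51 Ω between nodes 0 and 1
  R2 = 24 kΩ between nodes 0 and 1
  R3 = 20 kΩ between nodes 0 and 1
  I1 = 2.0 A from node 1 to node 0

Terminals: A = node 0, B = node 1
All resistors sit directly between nodes 0 and 1, so they are in parallel and share one voltage V; the full source current 2 A splits among them.
1/R_par = 1/51 + 1/24000 + 1/20000 = 0.0197 S  =>  R_par = 50.76 Ω
V = I × R_par = 2 × 50.76 = 101.5 V
I_R2 = V/R2 = 101.5/24000 = 0.00423 A

Final answer: 0.00423 A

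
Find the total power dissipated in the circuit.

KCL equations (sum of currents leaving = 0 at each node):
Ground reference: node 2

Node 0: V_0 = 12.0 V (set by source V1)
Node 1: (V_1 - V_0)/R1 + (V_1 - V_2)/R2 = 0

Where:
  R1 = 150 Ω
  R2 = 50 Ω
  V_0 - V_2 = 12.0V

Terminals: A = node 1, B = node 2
Nodal analysis, taking node 2 as the 0 V reference.
Source V1 fixes V_0 = 12 V.
KCL at each unknown node (sum of currents leaving = 0; resistances in Ω):
  Node 1: (V_1 - 12)/150 + (V_1 - 0)/50 = 0
Collecting terms: 0.02667 × V_1 = 0.08  =>  V_1 = 3 V
Power in each resistor, P = (ΔV)²/R:
  P_R1 = (12 - 3)²/150 = 0.54 W
  P_R2 = (3 - 0)²/50 = 0.18 W
P_total = P_R1 + P_R2 = 0.72 W

Final answer: 0.72 W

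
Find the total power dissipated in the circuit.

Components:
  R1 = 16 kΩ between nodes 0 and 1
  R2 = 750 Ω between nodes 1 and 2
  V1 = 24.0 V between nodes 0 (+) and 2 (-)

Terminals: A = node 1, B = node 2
Nodal analysis, taking node 2 as the 0 V reference.
Source V1 fixes V_0 = 24 V.
KCL at each unknown node (sum of currents leaving = 0; resistances in Ω):
  Node 1: (V_1 - 24)/16000 + (V_1 - 0)/750 = 0
Collecting terms: 0.001396 × V_1 = 0.0015  =>  V_1 = 1.075 V
Power in each resistor, P = (ΔV)²/R:
  P_R1 = (24 - 1.075)²/16000 = 0.03285 W
  P_R2 = (1.075 - 0)²/750 = 0.00154 W
P_total = P_R1 + P_R2 = 0.03439 W

Final answer: 0.03439 W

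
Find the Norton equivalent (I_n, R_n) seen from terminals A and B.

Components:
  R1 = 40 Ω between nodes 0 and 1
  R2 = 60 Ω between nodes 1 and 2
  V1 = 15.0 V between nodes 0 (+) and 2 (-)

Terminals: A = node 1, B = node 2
Find the Thévenin equivalent first; then I_n = V_th/R_th and R_n = R_th.
Step 1 — V_th is the open-circuit voltage V_A - V_B (nothing connected across the terminals).
Nodal analysis, taking node 2 as the 0 V reference.
Source V1 fixes V_0 = 15 V.
KCL at each unknown node (sum of currents leaving = 0; resistances in Ω):
  Node 1: (V_1 - 15)/40 + (V_1 - 0)/60 = 0
Collecting terms: 0.04167 × V_1 = 0.375  =>  V_1 = 9 V
V_th = V_1 - V_2 = 9 - 0 = 9 V
Step 2 — R_th: zero the source — replace V1 by a short circuit (node 2 merges into node 0) — and find the resistance seen between A (node 1) and B (node 0).
Reduce the network between node 1 (A) and node 0 (B) by series/parallel combination:
  Rp1 = R1 ‖ R2 (parallel, both between nodes 0 and 1) = 1/(1/40 + 1/60) = 24 Ω
R_th = 24 Ω
I_n = V_th/R_th = 9/24 = 0.375 A, and R_n = R_th = 24 Ω

Final answer: I_n = 0.375 A, R_n = 24 Ω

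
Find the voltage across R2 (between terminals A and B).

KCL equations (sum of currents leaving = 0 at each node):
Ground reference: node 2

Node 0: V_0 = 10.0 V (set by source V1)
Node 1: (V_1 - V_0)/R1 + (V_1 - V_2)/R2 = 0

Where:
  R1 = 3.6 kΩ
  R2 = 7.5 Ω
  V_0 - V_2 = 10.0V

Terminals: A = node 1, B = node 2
R1 and R2 are in series across V1 (node 0 → node 1 → node 2), and the output A–B is taken across R2, so this is a voltage divider.
Series current: I = V1/(R1 + R2) = 10/(3600 + 7.5) = 10/3608 = 0.002772 A
V_R2 = I × R2 = V1 × R2/(R1 + R2) = 10 × 7.5/3608 = 0.02079 V

Final answer: 0.02079 V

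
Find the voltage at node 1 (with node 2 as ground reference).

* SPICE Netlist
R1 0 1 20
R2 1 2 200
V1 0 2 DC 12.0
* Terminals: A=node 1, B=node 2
Nodal analysis, taking node 2 as the 0 V reference.
Source V1 fixes V_0 = 12 V.
KCL at each unknown node (sum of currents leaving = 0; resistances in Ω):
  Node 1: (V_1 - 12)/20 + (V_1 - 0)/200 = 0
Collecting terms: 0.055 × V_1 = 0.6  =>  V_1 = 10.91 V
The requested potential is V_1 = 10.91 V.

Final answer: V_1 = 10.91 V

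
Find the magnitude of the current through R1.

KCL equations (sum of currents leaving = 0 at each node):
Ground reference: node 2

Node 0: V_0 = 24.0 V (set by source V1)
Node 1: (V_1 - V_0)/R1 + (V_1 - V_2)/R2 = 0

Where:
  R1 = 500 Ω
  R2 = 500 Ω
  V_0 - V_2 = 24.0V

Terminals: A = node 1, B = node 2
Nodal analysis, taking node 2 as the 0 V reference.
Source V1 fixes V_0 = 24 V.
KCL at each unknown node (sum of currents leaving = 0; resistances in Ω):
  Node 1: (V_1 - 24)/500 + (V_1 - 0)/500 = 0
Collecting terms: 0.004 × V_1 = 0.048  =>  V_1 = 12 V
I_R1 = (V_0 - V_1)/R1 = (24 - 12)/500 = 0.024 A
|I_R1| = 0.024 A

Final answer: |I_R1| = 0.024 A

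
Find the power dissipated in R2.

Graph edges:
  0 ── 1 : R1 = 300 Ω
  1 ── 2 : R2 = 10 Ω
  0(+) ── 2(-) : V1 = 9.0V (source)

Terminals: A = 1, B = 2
Nodal analysis, taking node 2 as the 0 V reference.
Source V1 fixes V_0 = 9 V.
KCL at each unknown node (sum of currents leaving = 0; resistances in Ω):
  Node 1: (V_1 - 9)/300 + (V_1 - 0)/10 = 0
Collecting terms: 0.1033 × V_1 = 0.03  =>  V_1 = 0.2903 V
I_R2 = (V_1 - V_2)/R2 = (0.2903 - 0)/10 = 0.02903 A
P_R2 = I_R2² × R2 = (0.02903)² × 10 = 0.008429 W

Final answer: 0.008429 W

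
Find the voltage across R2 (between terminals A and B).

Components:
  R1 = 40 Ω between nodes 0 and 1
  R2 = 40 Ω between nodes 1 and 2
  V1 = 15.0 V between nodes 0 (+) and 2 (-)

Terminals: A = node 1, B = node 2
R1 and R2 are in series across V1 (node 0 → node 1 → node 2), and the output A–B is taken across R2, so this is a voltage divider.
Series current: I = V1/(R1 + R2) = 15/(40 + 40) = 15/80 = 0.1875 A
V_R2 = I × R2 = V1 × R2/(R1 + R2) = 15 × 40/80 = 7.5 V

Final answer: 7.5 V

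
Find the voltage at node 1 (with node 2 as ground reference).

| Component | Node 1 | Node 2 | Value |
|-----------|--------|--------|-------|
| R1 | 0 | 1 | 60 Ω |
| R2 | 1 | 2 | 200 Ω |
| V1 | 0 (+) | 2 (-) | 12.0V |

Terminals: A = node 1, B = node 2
Nodal analysis, taking node 2 as the 0 V reference.
Source V1 fixes V_0 = 12 V.
KCL at each unknown node (sum of currents leaving = 0; resistances in Ω):
  Node 1: (V_1 - 12)/60 + (V_1 - 0)/200 = 0
Collecting terms: 0.02167 × V_1 = 0.2  =>  V_1 = 9.231 V
The requested potential is V_1 = 9.231 V.

Final answer: V_1 = 9.231 V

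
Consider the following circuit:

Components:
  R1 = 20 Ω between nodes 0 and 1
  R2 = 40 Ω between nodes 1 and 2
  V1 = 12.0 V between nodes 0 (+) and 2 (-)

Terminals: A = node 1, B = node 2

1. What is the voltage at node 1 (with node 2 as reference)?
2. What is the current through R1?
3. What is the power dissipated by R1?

Nodal analysis, taking node 2 as the 0 V reference.
Source V1 fixes V_0 = 12 V.
KCL at each unknown node (sum of currents leaving = 0; resistances in Ω):
  Node 1: (V_1 - 12)/20 + (V_1 - 0)/40 = 0
Collecting terms: 0.075 × V_1 = 0.6  =>  V_1 = 8 V
Part 1:
  Read off the nodal solution: V_1 = 8 V
Part 2:
  I_R1 = (V_0 - V_1)/R1 = (12 - 8)/20 = 0.2 A
  Magnitude: I_R1 = 0.2 A
Part 3:
  I_R1 = (V_0 - V_1)/R1 = (12 - 8)/20 = 0.2 A
  P_R1 = I_R1² × R1 = (0.2)² × 20 = 0.8 W

Final answers:
1. V_1 = 8 V
2. I_R1 = 0.2 A
3. P_R1 = 0.8 W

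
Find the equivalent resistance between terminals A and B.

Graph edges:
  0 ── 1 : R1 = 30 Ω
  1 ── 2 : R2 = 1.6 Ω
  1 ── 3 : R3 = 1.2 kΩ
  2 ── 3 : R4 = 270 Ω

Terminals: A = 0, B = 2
Reduce the network between node 0 (A) and node 2 (B) by series/parallel combination:
  Rs1 = R3 + R4 (series, joined only at node 3) = 1200 + 270 = 1470 Ω
  Rp1 = R2 ‖ Rs1 (parallel, both between nodes 1 and 2) = 1/(1/1.6 + 1/1470) = 1.598 Ω
  Rs2 = R1 + Rp1 (series, joined only at node 1) = 30 + 1.598 = 31.6 Ω
R_eq = 31.6 Ω

Final answer: 31.6 Ω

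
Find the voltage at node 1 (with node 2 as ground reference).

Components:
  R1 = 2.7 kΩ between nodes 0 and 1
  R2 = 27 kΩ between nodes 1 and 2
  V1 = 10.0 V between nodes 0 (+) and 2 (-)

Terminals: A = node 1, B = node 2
Nodal analysis, taking node 2 as the 0 V reference.
Source V1 fixes V_0 = 10 V.
KCL at each unknown node (sum of currents leaving = 0; resistances in Ω):
  Node 1: (V_1 - 10)/2700 + (V_1 - 0)/27000 = 0
Collecting terms: 0.0004074 × V_1 = 0.003704  =>  V_1 = 9.091 V
The requested potential is V_1 = 9.091 V.

Final answer: V_1 = 9.091 V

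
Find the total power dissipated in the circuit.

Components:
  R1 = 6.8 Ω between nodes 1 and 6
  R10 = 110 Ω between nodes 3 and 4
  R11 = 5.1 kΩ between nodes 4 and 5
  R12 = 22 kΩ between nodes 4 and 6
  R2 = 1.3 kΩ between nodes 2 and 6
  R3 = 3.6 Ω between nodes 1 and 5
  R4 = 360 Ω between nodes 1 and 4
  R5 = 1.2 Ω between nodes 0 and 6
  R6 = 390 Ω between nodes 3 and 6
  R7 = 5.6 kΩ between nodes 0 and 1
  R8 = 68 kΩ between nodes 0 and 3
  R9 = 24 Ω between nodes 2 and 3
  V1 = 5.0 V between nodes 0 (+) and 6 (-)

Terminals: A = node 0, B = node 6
Nodal analysis, taking node 6 as the 0 V reference.
Source V1 fixes V_0 = 5 V.
KCL at each unknown node (sum of currents leaving = 0; resistances in Ω):
  Node 1: (V_1 - 0)/6.8 + (V_1 - V_5)/3.6 + (V_1 - V_4)/360 + (V_1 - 5)/5600 = 0
  Node 2: (V_2 - 0)/1300 + (V_2 - V_3)/24 = 0
  Node 3: (V_3 - 0)/390 + (V_3 - 5)/68000 + (V_3 - V_2)/24 + (V_3 - V_4)/110 = 0
  Node 4: (V_4 - V_1)/360 + (V_4 - V_3)/110 + (V_4 - V_5)/5100 + (V_4 - 0)/22000 = 0
  Node 5: (V_5 - V_1)/3.6 + (V_5 - V_4)/5100 = 0
Collecting terms (coefficients in siemens):
  0.4278·V_1 - 0.002778·V_4 - 0.2778·V_5 = 0.0008929
  0.04244·V_2 - 0.04167·V_3 = 0
  0.05334·V_3 - 0.04167·V_2 - 0.009091·V_4 = 0.00007353
  0.01211·V_4 - 0.002778·V_1 - 0.009091·V_3 - 0.0001961·V_5 = 0
  0.278·V_5 - 0.2778·V_1 - 0.0001961·V_4 = 0
Solving these 5 simultaneous equations (Gaussian elimination) gives:
  V_1 = 0.006206 V, V_2 = 0.01532 V, V_3 = 0.0156 V, V_4 = 0.01324 V
  V_5 = 0.006211 V
Power in each resistor, P = (ΔV)²/R:
  P_R1 = (0.006206 - 0)²/6.8 = 0.000005664 W
  P_R2 = (0.01532 - 0)²/1300 = 0.0000001805 W
  P_R3 = (0.006206 - 0.006211)²/3.6 = 0.000000000006832 W
  P_R4 = (0.006206 - 0.01324)²/360 = 0.0000001373 W
  P_R5 = (5 - 0)²/1.2 = 20.83 W
  P_R6 = (0.0156 - 0)²/390 = 0.0000006242 W
  P_R7 = (5 - 0.006206)²/5600 = 0.004453 W
  P_R8 = (5 - 0.0156)²/68000 = 0.0003654 W
  P_R9 = (0.01532 - 0.0156)²/24 = 0.000000003333 W
  P_R10 = (0.0156 - 0.01324)²/110 = 0.00000005089 W
  P_R11 = (0.01324 - 0.006211)²/5100 = 0.000000009678 W
  P_R12 = (0.01324 - 0)²/22000 = 0.000000007964 W
P_total = P_R1 + P_R2 + P_R3 + P_R4 + P_R5 + P_R6 + P_R7 + P_R8 + P_R9 + P_R10 + P_R11 + P_R12 = 20.84 W

Final answer: 20.84 W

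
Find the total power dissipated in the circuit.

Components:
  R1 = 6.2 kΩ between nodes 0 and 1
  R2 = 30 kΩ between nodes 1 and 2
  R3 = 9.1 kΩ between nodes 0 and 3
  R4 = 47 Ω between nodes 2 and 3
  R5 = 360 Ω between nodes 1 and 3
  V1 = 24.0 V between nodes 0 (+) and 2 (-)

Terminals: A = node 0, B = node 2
Nodal analysis, taking node 2 as the 0 V reference.
Source V1 fixes V_0 = 24 V.
KCL at each unknown node (sum of currents leaving = 0; resistances in Ω):
  Node 1: (V_1 - 24)/6200 + (V_1 - 0)/30000 + (V_1 - V_3)/360 = 0
  Node 3: (V_3 - 24)/9100 + (V_3 - 0)/47 + (V_3 - V_1)/360 = 0
Collecting terms (coefficients in siemens):
  0.002972·V_1 - 0.002778·V_3 = 0.003871
  0.02416·V_3 - 0.002778·V_1 = 0.002637
Determinant D = (0.002972)(0.02416) - (-0.002778)(-0.002778) = 0.00006411
V_1 = [(0.003871)(0.02416) - (-0.002778)(0.002637)]/D = 1.573 V
V_3 = [(0.002972)(0.002637) - (0.003871)(-0.002778)]/D = 0.29 V
Power in each resistor, P = (ΔV)²/R:
  P_R1 = (24 - 1.573)²/6200 = 0.08112 W
  P_R2 = (1.573 - 0)²/30000 = 0.00008251 W
  P_R3 = (24 - 0.29)²/9100 = 0.06178 W
  P_R4 = (0 - 0.29)²/47 = 0.001789 W
  P_R5 = (1.573 - 0.29)²/360 = 0.004575 W
P_total = P_R1 + P_R2 + P_R3 + P_R4 + P_R5 = 0.1493 W

Final answer: 0.1493 W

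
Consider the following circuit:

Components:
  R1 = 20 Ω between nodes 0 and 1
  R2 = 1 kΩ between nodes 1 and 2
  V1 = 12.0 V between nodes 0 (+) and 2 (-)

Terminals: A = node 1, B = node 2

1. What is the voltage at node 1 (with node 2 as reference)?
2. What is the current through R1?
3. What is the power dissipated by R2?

Nodal analysis, taking node 2 as the 0 V reference.
Source V1 fixes V_0 = 12 V.
KCL at each unknown node (sum of currents leaving = 0; resistances in Ω):
  Node 1: (V_1 - 12)/20 + (V_1 - 0)/1000 = 0
Collecting terms: 0.051 × V_1 = 0.6  =>  V_1 = 11.76 V
Part 1:
  Read off the nodal solution: V_1 = 11.76 V
Part 2:
  I_R1 = (V_0 - V_1)/R1 = (12 - 11.76)/20 = 0.01176 A
  Magnitude: I_R1 = 0.01176 A
Part 3:
  I_R2 = (V_1 - V_2)/R2 = (11.76 - 0)/1000 = 0.01176 A
  P_R2 = I_R2² × R2 = (0.01176)² × 1000 = 0.1384 W

Final answers:
1. V_1 = 11.76 V
2. I_R1 = 0.01176 A
3. P_R2 = 0.1384 W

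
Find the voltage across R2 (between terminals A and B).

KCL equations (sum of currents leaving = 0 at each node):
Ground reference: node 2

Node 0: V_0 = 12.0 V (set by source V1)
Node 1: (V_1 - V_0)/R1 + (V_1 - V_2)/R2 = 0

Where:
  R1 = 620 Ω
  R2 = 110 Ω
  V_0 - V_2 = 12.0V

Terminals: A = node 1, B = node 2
R1 and R2 are in series across V1 (node 0 → node 1 → node 2), and the output A–B is taken across R2, so this is a voltage divider.
Series current: I = V1/(R1 + R2) = 12/(620 + 110) = 12/730 = 0.01644 A
V_R2 = I × R2 = V1 × R2/(R1 + R2) = 12 × 110/730 = 1.808 V

Final answer: 1.808 V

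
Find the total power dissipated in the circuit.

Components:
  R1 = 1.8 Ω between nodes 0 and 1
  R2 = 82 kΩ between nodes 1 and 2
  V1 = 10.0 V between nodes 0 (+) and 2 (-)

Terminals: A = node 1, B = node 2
Nodal analysis, taking node 2 as the 0 V reference.
Source V1 fixes V_0 = 10 V.
KCL at each unknown node (sum of currents leaving = 0; resistances in Ω):
  Node 1: (V_1 - 10)/1.8 + (V_1 - 0)/82000 = 0
Collecting terms: 0.5556 × V_1 = 5.556  =>  V_1 = 10 V
Power in each resistor, P = (ΔV)²/R:
  P_R1 = (10 - 10)²/1.8 = 0.00000002677 W
  P_R2 = (10 - 0)²/82000 = 0.001219 W
P_total = P_R1 + P_R2 = 0.001219 W

Final answer: 0.001219 W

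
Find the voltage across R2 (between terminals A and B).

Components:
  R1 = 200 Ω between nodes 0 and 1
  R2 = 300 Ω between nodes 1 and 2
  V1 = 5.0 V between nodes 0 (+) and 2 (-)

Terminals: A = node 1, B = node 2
R1 and R2 are in series across V1 (node 0 → node 1 → node 2), and the output A–B is taken across R2, so this is a voltage divider.
Series current: I = V1/(R1 + R2) = 5/(200 + 300) = 5/500 = 0.01 A
V_R2 = I × R2 = V1 × R2/(R1 + R2) = 5 × 300/500 = 3 V

Final answer: 3 V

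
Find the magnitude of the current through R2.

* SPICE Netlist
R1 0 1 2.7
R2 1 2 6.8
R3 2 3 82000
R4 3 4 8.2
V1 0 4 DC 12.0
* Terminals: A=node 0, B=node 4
Nodal analysis, taking node 4 as the 0 V reference.
Source V1 fixes V_0 = 12 V.
KCL at each unknown node (sum of currents leaving = 0; resistances in Ω):
  Node 1: (V_1 - 12)/2.7 + (V_1 - V_2)/6.8 = 0
  Node 2: (V_2 - V_1)/6.8 + (V_2 - V_3)/82000 = 0
  Node 3: (V_3 - V_2)/82000 + (V_3 - 0)/8.2 = 0
Collecting terms (coefficients in siemens):
  0.5174·V_1 - 0.1471·V_2 = 4.444
  0.1471·V_2 - 0.1471·V_1 - 0.0000122·V_3 = 0
  0.122·V_3 - 0.0000122·V_2 = 0
Solving these 3 simultaneous equations (Gaussian elimination) gives:
  V_1 = 12 V, V_2 = 12 V, V_3 = 0.0012 V
I_R2 = (V_1 - V_2)/R2 = (12 - 12)/6.8 = 0.0001463 A
|I_R2| = 0.0001463 A

Final answer: |I_R2| = 0.0001463 A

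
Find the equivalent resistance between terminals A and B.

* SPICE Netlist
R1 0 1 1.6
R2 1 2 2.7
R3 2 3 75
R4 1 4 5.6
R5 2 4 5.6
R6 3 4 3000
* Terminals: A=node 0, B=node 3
The network is not a plain series/parallel combination. Inject a 1 A test current into terminal A (node 0) and return it from terminal B (node 3); then R_eq = V_A / (1 A).
Nodal analysis, taking node 3 as the 0 V reference.
Current source I_test pushes 1 A into node 0 and draws it out of node 3.
KCL at each unknown node (sum of currents leaving = 0; resistances in Ω):
  Node 0: (V_0 - V_1)/1.6 - 1 = 0
  Node 1: (V_1 - V_0)/1.6 + (V_1 - V_2)/2.7 + (V_1 - V_4)/5.6 = 0
  Node 2: (V_2 - V_1)/2.7 + (V_2 - 0)/75 + (V_2 - V_4)/5.6 = 0
  Node 4: (V_4 - V_1)/5.6 + (V_4 - V_2)/5.6 + (V_4 - 0)/3000 = 0
Collecting terms (coefficients in siemens):
  0.625·V_0 - 0.625·V_1 = 1
  1.174·V_1 - 0.625·V_0 - 0.3704·V_2 - 0.1786·V_4 = 0
  0.5623·V_2 - 0.3704·V_1 - 0.1786·V_4 = 0
  0.3575·V_4 - 0.1786·V_1 - 0.1786·V_2 = 0
Solving these 4 simultaneous equations (Gaussian elimination) gives:
  V_0 = 76.89 V, V_1 = 75.29 V, V_2 = 73.15 V, V_4 = 74.15 V
R_eq = V_0 / 1 A = 76.89 Ω

Final answer: 76.89 Ω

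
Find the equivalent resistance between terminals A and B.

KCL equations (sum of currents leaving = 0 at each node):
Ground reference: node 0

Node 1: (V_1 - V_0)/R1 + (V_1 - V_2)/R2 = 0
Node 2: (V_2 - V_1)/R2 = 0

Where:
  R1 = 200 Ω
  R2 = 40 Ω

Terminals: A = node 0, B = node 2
Reduce the network between node 0 (A) and node 2 (B) by series/parallel combination:
  Rs1 = R1 + R2 (series, joined only at node 1) = 200 + 40 = 240 Ω
R_eq = 240 Ω

Final answer: 240 Ω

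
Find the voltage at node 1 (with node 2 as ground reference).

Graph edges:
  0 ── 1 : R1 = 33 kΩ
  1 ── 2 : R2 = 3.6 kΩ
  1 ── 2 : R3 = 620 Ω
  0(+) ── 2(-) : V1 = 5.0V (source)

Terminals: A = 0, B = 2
Nodal analysis, taking node 2 as the 0 V reference.
Source V1 fixes V_0 = 5 V.
KCL at each unknown node (sum of currents leaving = 0; resistances in Ω):
  Node 1: (V_1 - 5)/33000 + (V_1 - 0)/3600 + (V_1 - 0)/620 = 0
Collecting terms: 0.001921 × V_1 = 0.0001515  =>  V_1 = 0.07887 V
The requested potential is V_1 = 0.07887 V.

Final answer: V_1 = 0.07887 V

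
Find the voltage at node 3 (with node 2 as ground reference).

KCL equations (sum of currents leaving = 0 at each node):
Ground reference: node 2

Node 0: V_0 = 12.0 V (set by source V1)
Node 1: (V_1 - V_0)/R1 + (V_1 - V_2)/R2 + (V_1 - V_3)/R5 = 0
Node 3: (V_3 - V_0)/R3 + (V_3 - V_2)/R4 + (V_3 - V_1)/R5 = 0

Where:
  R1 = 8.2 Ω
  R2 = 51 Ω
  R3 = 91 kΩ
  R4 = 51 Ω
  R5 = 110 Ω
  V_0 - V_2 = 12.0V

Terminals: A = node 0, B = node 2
Nodal analysis, taking node 2 as the 0 V reference.
Source V1 fixes V_0 = 12 V.
KCL at each unknown node (sum of currents leaving = 0; resistances in Ω):
  Node 1: (V_1 - 12)/8.2 + (V_1 - 0)/51 + (V_1 - V_3)/110 = 0
  Node 3: (V_3 - 12)/91000 + (V_3 - 0)/51 + (V_3 - V_1)/110 = 0
Collecting terms (coefficients in siemens):
  0.1506·V_1 - 0.009091·V_3 = 1.463
  0.02871·V_3 - 0.009091·V_1 = 0.0001319
Determinant D = (0.1506)(0.02871) - (-0.009091)(-0.009091) = 0.004242
V_1 = [(1.463)(0.02871) - (-0.009091)(0.0001319)]/D = 9.904 V
V_3 = [(0.1506)(0.0001319) - (1.463)(-0.009091)]/D = 3.141 V
The requested potential is V_3 = 3.141 V.

Final answer: V_3 = 3.141 V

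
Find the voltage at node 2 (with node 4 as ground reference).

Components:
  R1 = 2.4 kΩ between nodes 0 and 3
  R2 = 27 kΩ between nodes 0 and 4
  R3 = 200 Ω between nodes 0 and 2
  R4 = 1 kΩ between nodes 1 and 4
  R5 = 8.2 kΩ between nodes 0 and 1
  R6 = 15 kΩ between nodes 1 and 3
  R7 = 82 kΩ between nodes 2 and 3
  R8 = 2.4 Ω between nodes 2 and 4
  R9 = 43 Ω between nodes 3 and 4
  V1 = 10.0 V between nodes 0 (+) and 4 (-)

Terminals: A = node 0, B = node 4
Nodal analysis, taking node 4 as the 0 V reference.
Source V1 fixes V_0 = 10 V.
KCL at each unknown node (sum of currents leaving = 0; resistances in Ω):
  Node 1: (V_1 - 0)/1000 + (V_1 - 10)/8200 + (V_1 - V_3)/15000 = 0
  Node 2: (V_2 - 10)/200 + (V_2 - V_3)/82000 + (V_2 - 0)/2.4 = 0
  Node 3: (V_3 - 10)/2400 + (V_3 - V_1)/15000 + (V_3 - V_2)/82000 + (V_3 - 0)/43 = 0
Collecting terms (coefficients in siemens):
  0.001189·V_1 - 0.00006667·V_3 = 0.00122
  0.4217·V_2 - 0.0000122·V_3 = 0.05
  0.02375·V_3 - 0.00006667·V_1 - 0.0000122·V_2 = 0.004167
Solving these 3 simultaneous equations (Gaussian elimination) gives:
  V_1 = 1.036 V, V_2 = 0.1186 V, V_3 = 0.1784 V
The requested potential is V_2 = 0.1186 V.

Final answer: V_2 = 0.1186 V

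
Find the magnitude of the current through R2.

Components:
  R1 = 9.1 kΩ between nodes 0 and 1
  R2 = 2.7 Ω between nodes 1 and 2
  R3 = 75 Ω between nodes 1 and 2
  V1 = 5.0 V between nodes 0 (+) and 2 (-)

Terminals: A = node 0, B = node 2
Nodal analysis, taking node 2 as the 0 V reference.
Source V1 fixes V_0 = 5 V.
KCL at each unknown node (sum of currents leaving = 0; resistances in Ω):
  Node 1: (V_1 - 5)/9100 + (V_1 - 0)/2.7 + (V_1 - 0)/75 = 0
Collecting terms: 0.3838 × V_1 = 0.0005495  =>  V_1 = 0.001432 V
I_R2 = (V_1 - V_2)/R2 = (0.001432 - 0)/2.7 = 0.0005302 A
|I_R2| = 0.0005302 A

Final answer: |I_R2| = 0.0005302 A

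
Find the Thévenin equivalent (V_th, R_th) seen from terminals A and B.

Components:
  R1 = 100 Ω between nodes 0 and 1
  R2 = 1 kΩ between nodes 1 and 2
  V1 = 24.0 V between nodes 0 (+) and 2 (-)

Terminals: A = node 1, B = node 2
Step 1 — V_th is the open-circuit voltage V_A - V_B (nothing connected across the terminals).
Nodal analysis, taking node 2 as the 0 V reference.
Source V1 fixes V_0 = 24 V.
KCL at each unknown node (sum of currents leaving = 0; resistances in Ω):
  Node 1: (V_1 - 24)/100 + (V_1 - 0)/1000 = 0
Collecting terms: 0.011 × V_1 = 0.24  =>  V_1 = 21.82 V
V_th = V_1 - V_2 = 21.82 - 0 = 21.82 V
Step 2 — R_th: zero the source — replace V1 by a short circuit (node 2 merges into node 0) — and find the resistance seen between A (node 1) and B (node 0).
Reduce the network between node 1 (A) and node 0 (B) by series/parallel combination:
  Rp1 = R1 ‖ R2 (parallel, both between nodes 0 and 1) = 1/(1/100 + 1/1000) = 90.91 Ω
R_th = 90.91 Ω

Final answer: V_th = 21.82 V, R_th = 90.91 Ω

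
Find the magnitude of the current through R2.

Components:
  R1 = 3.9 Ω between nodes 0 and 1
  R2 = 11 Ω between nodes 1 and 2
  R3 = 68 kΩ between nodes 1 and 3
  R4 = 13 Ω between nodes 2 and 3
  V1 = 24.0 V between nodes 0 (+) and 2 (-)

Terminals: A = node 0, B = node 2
Nodal analysis, taking node 2 as the 0 V reference.
Source V1 fixes V_0 = 24 V.
KCL at each unknown node (sum of currents leaving = 0; resistances in Ω):
  Node 1: (V_1 - 24)/3.9 + (V_1 - 0)/11 + (V_1 - V_3)/68000 = 0
  Node 3: (V_3 - V_1)/68000 + (V_3 - 0)/13 = 0
Collecting terms (coefficients in siemens):
  0.3473·V_1 - 0.00001471·V_3 = 6.154
  0.07694·V_3 - 0.00001471·V_1 = 0
Determinant D = (0.3473)(0.07694) - (-0.00001471)(-0.00001471) = 0.02672
V_1 = [(6.154)(0.07694) - (-0.00001471)(0)]/D = 17.72 V
V_3 = [(0.3473)(0) - (6.154)(-0.00001471)]/D = 0.003386 V
I_R2 = (V_1 - V_2)/R2 = (17.72 - 0)/11 = 1.611 A
|I_R2| = 1.611 A

Final answer: |I_R2| = 1.611 A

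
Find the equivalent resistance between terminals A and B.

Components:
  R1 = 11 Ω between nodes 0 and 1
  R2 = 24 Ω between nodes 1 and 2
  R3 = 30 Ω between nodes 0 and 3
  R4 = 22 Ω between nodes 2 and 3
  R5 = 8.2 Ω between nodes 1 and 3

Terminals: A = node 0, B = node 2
The network is not a plain series/parallel combination. Inject a 1 A test current into terminal A (node 0) and return it from terminal B (node 2); then R_eq = V_A / (1 A).
Nodal analysis, taking node 2 as the 0 V reference.
Current source I_test pushes 1 A into node 0 and draws it out of node 2.
KCL at each unknown node (sum of currents leaving = 0; resistances in Ω):
  Node 0: (V_0 - V_1)/11 + (V_0 - V_3)/30 - 1 = 0
  Node 1: (V_1 - V_0)/11 + (V_1 - 0)/24 + (V_1 - V_3)/8.2 = 0
  Node 3: (V_3 - V_0)/30 + (V_3 - V_1)/8.2 + (V_3 - 0)/22 = 0
Collecting terms (coefficients in siemens):
  0.1242·V_0 - 0.09091·V_1 - 0.03333·V_3 = 1
  0.2545·V_1 - 0.09091·V_0 - 0.122·V_3 = 0
  0.2007·V_3 - 0.03333·V_0 - 0.122·V_1 = 0
Solving these 3 simultaneous equations (Gaussian elimination) gives:
  V_0 = 19.91 V, V_1 = 12.26 V, V_3 = 10.76 V
R_eq = V_0 / 1 A = 19.91 Ω

Final answer: 19.91 Ω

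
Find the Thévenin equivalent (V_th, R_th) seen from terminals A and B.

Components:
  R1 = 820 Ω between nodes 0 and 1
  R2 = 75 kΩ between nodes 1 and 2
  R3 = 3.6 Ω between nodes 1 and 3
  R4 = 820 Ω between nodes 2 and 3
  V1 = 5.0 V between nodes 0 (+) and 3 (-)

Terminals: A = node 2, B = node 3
Step 1 — V_th is the open-circuit voltage V_A - V_B (nothing connected across the terminals).
Nodal analysis, taking node 3 as the 0 V reference.
Source V1 fixes V_0 = 5 V.
KCL at each unknown node (sum of currents leaving = 0; resistances in Ω):
  Node 1: (V_1 - 5)/820 + (V_1 - V_2)/75000 + (V_1 - 0)/3.6 = 0
  Node 2: (V_2 - V_1)/75000 + (V_2 - 0)/820 = 0
Collecting terms (coefficients in siemens):
  0.279·V_1 - 0.00001333·V_2 = 0.006098
  0.001233·V_2 - 0.00001333·V_1 = 0
Determinant D = (0.279)(0.001233) - (-0.00001333)(-0.00001333) = 0.000344
V_1 = [(0.006098)(0.001233) - (-0.00001333)(0)]/D = 0.02185 V
V_2 = [(0.279)(0) - (0.006098)(-0.00001333)]/D = 0.0002364 V
V_th = V_2 - V_3 = 0.0002364 - 0 = 0.0002364 V
Step 2 — R_th: zero the source — replace V1 by a short circuit (node 3 merges into node 0) — and find the resistance seen between A (node 2) and B (node 0).
Reduce the network between node 2 (A) and node 0 (B) by series/parallel combination:
  Rp1 = R1 ‖ R3 (parallel, both between nodes 0 and 1) = 1/(1/820 + 1/3.6) = 3.584 Ω
  Rs1 = R2 + Rp1 (series, joined only at node 1) = 75000 + 3.584 = 75000 Ω
  Rp2 = R4 ‖ Rs1 (parallel, both between nodes 0 and 2) = 1/(1/820 + 1/75000) = 811.1 Ω
R_th = 811.1 Ω

Final answer: V_th = 0.0002364 V, R_th = 811.1 Ω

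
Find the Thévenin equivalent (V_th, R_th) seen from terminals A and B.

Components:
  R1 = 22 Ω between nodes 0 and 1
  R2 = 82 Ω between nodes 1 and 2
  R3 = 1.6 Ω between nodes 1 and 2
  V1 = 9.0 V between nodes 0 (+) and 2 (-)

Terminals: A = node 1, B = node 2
Step 1 — V_th is the open-circuit voltage V_A - V_B (nothing connected across the terminals).
Nodal analysis, taking node 2 as the 0 V reference.
Source V1 fixes V_0 = 9 V.
KCL at each unknown node (sum of currents leaving = 0; resistances in Ω):
  Node 1: (V_1 - 9)/22 + (V_1 - 0)/82 + (V_1 - 0)/1.6 = 0
Collecting terms: 0.6826 × V_1 = 0.4091  =>  V_1 = 0.5993 V
V_th = V_1 - V_2 = 0.5993 - 0 = 0.5993 V
Step 2 — R_th: zero the source — replace V1 by a short circuit (node 2 merges into node 0) — and find the resistance seen between A (node 1) and B (node 0).
Reduce the network between node 1 (A) and node 0 (B) by series/parallel combination:
  Rp1 = R1 ‖ R2 ‖ R3 (parallel, all between nodes 0 and 1) = 1/(1/22 + 1/82 + 1/1.6) = 1.465 Ω
R_th = 1.465 Ω

Final answer: V_th = 0.5993 V, R_th = 1.465 Ω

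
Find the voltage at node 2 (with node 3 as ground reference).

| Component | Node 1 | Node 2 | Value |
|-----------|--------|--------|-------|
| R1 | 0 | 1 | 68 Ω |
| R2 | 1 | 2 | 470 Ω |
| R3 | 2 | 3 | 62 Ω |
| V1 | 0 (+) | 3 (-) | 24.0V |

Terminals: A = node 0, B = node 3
Nodal analysis, taking node 3 as the 0 V reference.
Source V1 fixes V_0 = 24 V.
KCL at each unknown node (sum of currents leaving = 0; resistances in Ω):
  Node 1: (V_1 - 24)/68 + (V_1 - V_2)/470 = 0
  Node 2: (V_2 - V_1)/470 + (V_2 - 0)/62 = 0
Collecting terms (coefficients in siemens):
  0.01683·V_1 - 0.002128·V_2 = 0.3529
  0.01826·V_2 - 0.002128·V_1 = 0
Determinant D = (0.01683)(0.01826) - (-0.002128)(-0.002128) = 0.0003028
V_1 = [(0.3529)(0.01826) - (-0.002128)(0)]/D = 21.28 V
V_2 = [(0.01683)(0) - (0.3529)(-0.002128)]/D = 2.48 V
The requested potential is V_2 = 2.48 V.

Final answer: V_2 = 2.48 V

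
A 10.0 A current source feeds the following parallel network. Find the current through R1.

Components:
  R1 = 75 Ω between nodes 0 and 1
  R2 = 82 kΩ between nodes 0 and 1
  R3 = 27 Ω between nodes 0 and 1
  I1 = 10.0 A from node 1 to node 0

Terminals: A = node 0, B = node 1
All resistors sit directly between nodes 0 and 1, so they are in parallel and share one voltage V; the full source current 10 A splits among them.
1/R_par = 1/75 + 1/82000 + 1/27 = 0.05038 S  =>  R_par = 19.85 Ω
V = I × R_par = 10 × 19.85 = 198.5 V
I_R1 = V/R1 = 198.5/75 = 2.646 A

Final answer: 2.646 A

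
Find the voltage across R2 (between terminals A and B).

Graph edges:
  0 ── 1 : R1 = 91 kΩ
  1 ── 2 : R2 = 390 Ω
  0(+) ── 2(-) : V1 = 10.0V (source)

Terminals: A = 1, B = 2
R1 and R2 are in series across V1 (node 0 → node 1 → node 2), and the output A–B is taken across R2, so this is a voltage divider.
Series current: I = V1/(R1 + R2) = 10/(91000 + 390) = 10/91390 = 0.0001094 A
V_R2 = I × R2 = V1 × R2/(R1 + R2) = 10 × 390/91390 = 0.04267 V

Final answer: 0.04267 V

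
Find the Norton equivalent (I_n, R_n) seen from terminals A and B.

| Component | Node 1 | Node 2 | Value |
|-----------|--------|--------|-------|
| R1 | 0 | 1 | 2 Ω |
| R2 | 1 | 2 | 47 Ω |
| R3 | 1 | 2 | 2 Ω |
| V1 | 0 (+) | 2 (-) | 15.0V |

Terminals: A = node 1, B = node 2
Find the Thévenin equivalent first; then I_n = V_th/R_th and R_n = R_th.
Step 1 — V_th is the open-circuit voltage V_A - V_B (nothing connected across the terminals).
Nodal analysis, taking node 2 as the 0 V reference.
Source V1 fixes V_0 = 15 V.
KCL at each unknown node (sum of currents leaving = 0; resistances in Ω):
  Node 1: (V_1 - 15)/2 + (V_1 - 0)/47 + (V_1 - 0)/2 = 0
Collecting terms: 1.021 × V_1 = 7.5  =>  V_1 = 7.344 V
V_th = V_1 - V_2 = 7.344 - 0 = 7.344 V
Step 2 — R_th: zero the source — replace V1 by a short circuit (node 2 merges into node 0) — and find the resistance seen between A (node 1) and B (node 0).
Reduce the network between node 1 (A) and node 0 (B) by series/parallel combination:
  Rp1 = R1 ‖ R2 ‖ R3 (parallel, all between nodes 0 and 1) = 1/(1/2 + 1/47 + 1/2) = 0.9792 Ω
R_th = 0.9792 Ω
I_n = V_th/R_th = 7.344/0.9792 = 7.5 A, and R_n = R_th = 0.9792 Ω

Final answer: I_n = 7.5 A, R_n = 0.9792 Ω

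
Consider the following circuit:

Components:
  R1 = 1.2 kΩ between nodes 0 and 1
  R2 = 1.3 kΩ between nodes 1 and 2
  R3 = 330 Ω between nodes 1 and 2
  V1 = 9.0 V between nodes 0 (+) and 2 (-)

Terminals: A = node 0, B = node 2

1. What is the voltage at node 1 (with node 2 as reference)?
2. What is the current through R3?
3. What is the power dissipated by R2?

Nodal analysis, taking node 2 as the 0 V reference.
Source V1 fixes V_0 = 9 V.
KCL at each unknown node (sum of currents leaving = 0; resistances in Ω):
  Node 1: (V_1 - 9)/1200 + (V_1 - 0)/1300 + (V_1 - 0)/330 = 0
Collecting terms: 0.004633 × V_1 = 0.0075  =>  V_1 = 1.619 V
Part 1:
  Read off the nodal solution: V_1 = 1.619 V
Part 2:
  I_R3 = (V_1 - V_2)/R3 = (1.619 - 0)/330 = 0.004906 A
  Magnitude: I_R3 = 0.004906 A
Part 3:
  I_R2 = (V_1 - V_2)/R2 = (1.619 - 0)/1300 = 0.001245 A
  P_R2 = I_R2² × R2 = (0.001245)² × 1300 = 0.002016 W

Final answers:
1. V_1 = 1.619 V
2. I_R3 = 0.004906 A
3. P_R2 = 0.002016 W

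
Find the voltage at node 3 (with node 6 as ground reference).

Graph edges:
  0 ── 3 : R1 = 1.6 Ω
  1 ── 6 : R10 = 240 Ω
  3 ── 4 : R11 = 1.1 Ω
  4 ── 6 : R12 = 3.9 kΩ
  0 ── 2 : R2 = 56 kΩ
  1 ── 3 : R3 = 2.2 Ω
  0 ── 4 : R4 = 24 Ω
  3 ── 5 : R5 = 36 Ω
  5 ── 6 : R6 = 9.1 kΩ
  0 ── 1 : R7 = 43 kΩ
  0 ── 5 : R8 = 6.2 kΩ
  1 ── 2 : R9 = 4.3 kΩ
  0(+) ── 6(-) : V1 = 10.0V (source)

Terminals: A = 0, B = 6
Nodal analysis, taking node 6 as the 0 V reference.
Source V1 fixes V_0 = 10 V.
KCL at each unknown node (sum of currents leaving = 0; resistances in Ω):
  Node 1: (V_1 - V_3)/2.2 + (V_1 - 10)/43000 + (V_1 - V_2)/4300 + (V_1 - 0)/240 = 0
  Node 2: (V_2 - 10)/56000 + (V_2 - V_1)/4300 = 0
  Node 3: (V_3 - 10)/1.6 + (V_3 - V_1)/2.2 + (V_3 - V_5)/36 + (V_3 - V_4)/1.1 = 0
  Node 4: (V_4 - 10)/24 + (V_4 - V_3)/1.1 + (V_4 - 0)/3900 = 0
  Node 5: (V_5 - V_3)/36 + (V_5 - 0)/9100 + (V_5 - 10)/6200 = 0
Collecting terms (coefficients in siemens):
  0.459·V_1 - 0.0002326·V_2 - 0.4545·V_3 = 0.0002326
  0.0002504·V_2 - 0.0002326·V_1 = 0.0001786
  2.016·V_3 - 0.4545·V_1 - 0.9091·V_4 - 0.02778·V_5 = 6.25
  0.951·V_4 - 0.9091·V_3 = 0.4167
  0.02805·V_5 - 0.02778·V_3 = 0.001613
Solving these 5 simultaneous equations (Gaussian elimination) gives:
  V_1 = 9.843 V, V_2 = 9.854 V, V_3 = 9.933 V, V_4 = 9.933 V
  V_5 = 9.895 V
The requested potential is V_3 = 9.933 V.

Final answer: V_3 = 9.933 V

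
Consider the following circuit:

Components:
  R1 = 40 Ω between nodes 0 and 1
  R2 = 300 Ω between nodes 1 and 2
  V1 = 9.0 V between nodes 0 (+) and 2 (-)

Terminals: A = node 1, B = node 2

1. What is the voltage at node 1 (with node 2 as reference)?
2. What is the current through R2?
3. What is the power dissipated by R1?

Nodal analysis, taking node 2 as the 0 V reference.
Source V1 fixes V_0 = 9 V.
KCL at each unknown node (sum of currents leaving = 0; resistances in Ω):
  Node 1: (V_1 - 9)/40 + (V_1 - 0)/300 = 0
Collecting terms: 0.02833 × V_1 = 0.225  =>  V_1 = 7.941 V
Part 1:
  Read off the nodal solution: V_1 = 7.941 V
Part 2:
  I_R2 = (V_1 - V_2)/R2 = (7.941 - 0)/300 = 0.02647 A
  Magnitude: I_R2 = 0.02647 A
Part 3:
  I_R1 = (V_0 - V_1)/R1 = (9 - 7.941)/40 = 0.02647 A
  P_R1 = I_R1² × R1 = (0.02647)² × 40 = 0.02803 W

Final answers:
1. V_1 = 7.941 V
2. I_R2 = 0.02647 A
3. P_R1 = 0.02803 W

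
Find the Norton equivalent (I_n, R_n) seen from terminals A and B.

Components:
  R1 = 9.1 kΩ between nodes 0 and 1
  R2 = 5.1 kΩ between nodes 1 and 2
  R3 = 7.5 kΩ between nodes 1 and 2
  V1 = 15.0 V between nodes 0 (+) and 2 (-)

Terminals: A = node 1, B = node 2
Find the Thévenin equivalent first; then I_n = V_th/R_th and R_n = R_th.
Step 1 — V_th is the open-circuit voltage V_A - V_B (nothing connected across the terminals).
Nodal analysis, taking node 2 as the 0 V reference.
Source V1 fixes V_0 = 15 V.
KCL at each unknown node (sum of currents leaving = 0; resistances in Ω):
  Node 1: (V_1 - 15)/9100 + (V_1 - 0)/5100 + (V_1 - 0)/7500 = 0
Collecting terms: 0.0004393 × V_1 = 0.001648  =>  V_1 = 3.752 V
V_th = V_1 - V_2 = 3.752 - 0 = 3.752 V
Step 2 — R_th: zero the source — replace V1 by a short circuit (node 2 merges into node 0) — and find the resistance seen between A (node 1) and B (node 0).
Reduce the network between node 1 (A) and node 0 (B) by series/parallel combination:
  Rp1 = R1 ‖ R2 ‖ R3 (parallel, all between nodes 0 and 1) = 1/(1/9100 + 1/5100 + 1/7500) = 2276 Ω
R_th = 2.276 kΩ
I_n = V_th/R_th = 3.752/2276 = 0.001648 A, and R_n = R_th = 2.276 kΩ

Final answer: I_n = 0.001648 A, R_n = 2.276 kΩ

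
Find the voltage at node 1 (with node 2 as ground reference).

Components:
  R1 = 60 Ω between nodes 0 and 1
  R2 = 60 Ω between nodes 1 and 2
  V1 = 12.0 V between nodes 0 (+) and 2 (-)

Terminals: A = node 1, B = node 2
Nodal analysis, taking node 2 as the 0 V reference.
Source V1 fixes V_0 = 12 V.
KCL at each unknown node (sum of currents leaving = 0; resistances in Ω):
  Node 1: (V_1 - 12)/60 + (V_1 - 0)/60 = 0
Collecting terms: 0.03333 × V_1 = 0.2  =>  V_1 = 6 V
The requested potential is V_1 = 6 V.

Final answer: V_1 = 6 V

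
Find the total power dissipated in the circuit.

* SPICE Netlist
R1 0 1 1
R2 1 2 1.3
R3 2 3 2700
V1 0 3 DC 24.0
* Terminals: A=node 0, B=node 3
Nodal analysis, taking node 3 as the 0 V reference.
Source V1 fixes V_0 = 24 V.
KCL at each unknown node (sum of currents leaving = 0; resistances in Ω):
  Node 1: (V_1 - 24)/1 + (V_1 - V_2)/1.3 = 0
  Node 2: (V_2 - V_1)/1.3 + (V_2 - 0)/2700 = 0
Collecting terms (coefficients in siemens):
  1.769·V_1 - 0.7692·V_2 = 24
  0.7696·V_2 - 0.7692·V_1 = 0
Determinant D = (1.769)(0.7696) - (-0.7692)(-0.7692) = 0.7699
V_1 = [(24)(0.7696) - (-0.7692)(0)]/D = 23.99 V
V_2 = [(1.769)(0) - (24)(-0.7692)]/D = 23.98 V
Power in each resistor, P = (ΔV)²/R:
  P_R1 = (24 - 23.99)²/1 = 0.00007888 W
  P_R2 = (23.99 - 23.98)²/1.3 = 0.0001025 W
  P_R3 = (23.98 - 0)²/2700 = 0.213 W
P_total = P_R1 + P_R2 + P_R3 = 0.2132 W

Final answer: 0.2132 W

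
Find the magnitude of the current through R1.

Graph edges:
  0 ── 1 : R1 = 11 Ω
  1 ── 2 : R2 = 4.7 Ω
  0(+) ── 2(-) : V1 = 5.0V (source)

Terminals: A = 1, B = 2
Nodal analysis, taking node 2 as the 0 V reference.
Source V1 fixes V_0 = 5 V.
KCL at each unknown node (sum of currents leaving = 0; resistances in Ω):
  Node 1: (V_1 - 5)/11 + (V_1 - 0)/4.7 = 0
Collecting terms: 0.3037 × V_1 = 0.4545  =>  V_1 = 1.497 V
I_R1 = (V_0 - V_1)/R1 = (5 - 1.497)/11 = 0.3185 A
|I_R1| = 0.3185 A

Final answer: |I_R1| = 0.3185 A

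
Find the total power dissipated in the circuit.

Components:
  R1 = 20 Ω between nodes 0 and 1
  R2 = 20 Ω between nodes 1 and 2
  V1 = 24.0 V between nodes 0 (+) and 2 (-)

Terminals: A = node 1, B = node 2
Nodal analysis, taking node 2 as the 0 V reference.
Source V1 fixes V_0 = 24 V.
KCL at each unknown node (sum of currents leaving = 0; resistances in Ω):
  Node 1: (V_1 - 24)/20 + (V_1 - 0)/20 = 0
Collecting terms: 0.1 × V_1 = 1.2  =>  V_1 = 12 V
Power in each resistor, P = (ΔV)²/R:
  P_R1 = (24 - 12)²/20 = 7.2 W
  P_R2 = (12 - 0)²/20 = 7.2 W
P_total = P_R1 + P_R2 = 14.4 W

Final answer: 14.4 W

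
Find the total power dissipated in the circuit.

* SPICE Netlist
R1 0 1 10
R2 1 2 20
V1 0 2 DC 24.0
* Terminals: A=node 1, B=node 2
Nodal analysis, taking node 2 as the 0 V reference.
Source V1 fixes V_0 = 24 V.
KCL at each unknown node (sum of currents leaving = 0; resistances in Ω):
  Node 1: (V_1 - 24)/10 + (V_1 - 0)/20 = 0
Collecting terms: 0.15 × V_1 = 2.4  =>  V_1 = 16 V
Power in each resistor, P = (ΔV)²/R:
  P_R1 = (24 - 16)²/10 = 6.4 W
  P_R2 = (16 - 0)²/20 = 12.8 W
P_total = P_R1 + P_R2 = 19.2 W

Final answer: 19.2 W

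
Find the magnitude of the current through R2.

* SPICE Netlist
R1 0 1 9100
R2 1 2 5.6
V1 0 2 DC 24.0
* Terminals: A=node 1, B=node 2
Nodal analysis, taking node 2 as the 0 V reference.
Source V1 fixes V_0 = 24 V.
KCL at each unknown node (sum of currents leaving = 0; resistances in Ω):
  Node 1: (V_1 - 24)/9100 + (V_1 - 0)/5.6 = 0
Collecting terms: 0.1787 × V_1 = 0.002637  =>  V_1 = 0.01476 V
I_R2 = (V_1 - V_2)/R2 = (0.01476 - 0)/5.6 = 0.002636 A
|I_R2| = 0.002636 A

Final answer: |I_R2| = 0.002636 A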